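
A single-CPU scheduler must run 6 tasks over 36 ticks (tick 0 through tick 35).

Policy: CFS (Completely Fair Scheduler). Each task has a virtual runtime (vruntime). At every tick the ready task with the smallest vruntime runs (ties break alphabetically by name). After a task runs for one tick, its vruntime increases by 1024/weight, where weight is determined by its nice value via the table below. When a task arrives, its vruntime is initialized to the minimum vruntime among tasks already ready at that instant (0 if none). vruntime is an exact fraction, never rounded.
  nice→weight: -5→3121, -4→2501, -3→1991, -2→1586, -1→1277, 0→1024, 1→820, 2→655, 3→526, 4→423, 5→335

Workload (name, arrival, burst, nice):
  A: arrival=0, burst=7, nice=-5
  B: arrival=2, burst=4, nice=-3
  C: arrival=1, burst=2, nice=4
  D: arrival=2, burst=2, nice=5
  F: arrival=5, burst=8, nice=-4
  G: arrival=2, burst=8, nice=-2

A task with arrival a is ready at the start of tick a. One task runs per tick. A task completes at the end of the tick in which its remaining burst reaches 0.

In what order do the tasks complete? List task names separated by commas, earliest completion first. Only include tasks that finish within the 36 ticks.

completion order = B, A, C, F, D, G

t=0: vr[A=0] → run A
t=1: vr[A=1024/3121 C=1024/3121] → run A
t=2: vr[A=2048/3121 B=1024/3121 C=1024/3121 D=1024/3121 G=1024/3121] → run B
t=3: vr[A=2048/3121 B=5234688/6213911 C=1024/3121 D=1024/3121 G=1024/3121] → run C
t=4: vr[A=2048/3121 B=5234688/6213911 C=3629056/1320183 D=1024/3121 G=1024/3121] → run D
t=5: vr[A=2048/3121 B=5234688/6213911 C=3629056/1320183 D=3538944/1045535 F=1024/3121 G=1024/3121] → run F
t=6: vr[A=2048/3121 B=5234688/6213911 C=3629056/1320183 D=3538944/1045535 F=5756928/7805621 G=1024/3121] → run G
t=7: vr[A=2048/3121 B=5234688/6213911 C=3629056/1320183 D=3538944/1045535 F=5756928/7805621 G=2409984/2474953] → run A
t=8: vr[A=3072/3121 B=5234688/6213911 C=3629056/1320183 D=3538944/1045535 F=5756928/7805621 G=2409984/2474953] → run F
t=9: vr[A=3072/3121 B=5234688/6213911 C=3629056/1320183 D=3538944/1045535 F=8952832/7805621 G=2409984/2474953] → run B
t=10: vr[A=3072/3121 B=8430592/6213911 C=3629056/1320183 D=3538944/1045535 F=8952832/7805621 G=2409984/2474953] → run G
t=11: vr[A=3072/3121 B=8430592/6213911 C=3629056/1320183 D=3538944/1045535 F=8952832/7805621 G=4007936/2474953] → run A
t=12: vr[A=4096/3121 B=8430592/6213911 C=3629056/1320183 D=3538944/1045535 F=8952832/7805621 G=4007936/2474953] → run F
t=13: vr[A=4096/3121 B=8430592/6213911 C=3629056/1320183 D=3538944/1045535 F=12148736/7805621 G=4007936/2474953] → run A
t=14: vr[A=5120/3121 B=8430592/6213911 C=3629056/1320183 D=3538944/1045535 F=12148736/7805621 G=4007936/2474953] → run B
t=15: vr[A=5120/3121 B=11626496/6213911 C=3629056/1320183 D=3538944/1045535 F=12148736/7805621 G=4007936/2474953] → run F
t=16: vr[A=5120/3121 B=11626496/6213911 C=3629056/1320183 D=3538944/1045535 F=15344640/7805621 G=4007936/2474953] → run G
t=17: vr[A=5120/3121 B=11626496/6213911 C=3629056/1320183 D=3538944/1045535 F=15344640/7805621 G=5605888/2474953] → run A
t=18: vr[A=6144/3121 B=11626496/6213911 C=3629056/1320183 D=3538944/1045535 F=15344640/7805621 G=5605888/2474953] → run B
t=19: vr[A=6144/3121 C=3629056/1320183 D=3538944/1045535 F=15344640/7805621 G=5605888/2474953] → run F
t=20: vr[A=6144/3121 C=3629056/1320183 D=3538944/1045535 F=18540544/7805621 G=5605888/2474953] → run A
t=21: vr[C=3629056/1320183 D=3538944/1045535 F=18540544/7805621 G=5605888/2474953] → run G
t=22: vr[C=3629056/1320183 D=3538944/1045535 F=18540544/7805621 G=7203840/2474953] → run F
t=23: vr[C=3629056/1320183 D=3538944/1045535 F=21736448/7805621 G=7203840/2474953] → run C
t=24: vr[D=3538944/1045535 F=21736448/7805621 G=7203840/2474953] → run F
t=25: vr[D=3538944/1045535 F=24932352/7805621 G=7203840/2474953] → run G
t=26: vr[D=3538944/1045535 F=24932352/7805621 G=8801792/2474953] → run F
t=27: vr[D=3538944/1045535 G=8801792/2474953] → run D
t=28: vr[G=8801792/2474953] → run G
t=29: vr[G=10399744/2474953] → run G
t=30: vr[G=11997696/2474953] → run G
t=31: (idle)
t=32: (idle)
t=33: (idle)
t=34: (idle)
t=35: (idle)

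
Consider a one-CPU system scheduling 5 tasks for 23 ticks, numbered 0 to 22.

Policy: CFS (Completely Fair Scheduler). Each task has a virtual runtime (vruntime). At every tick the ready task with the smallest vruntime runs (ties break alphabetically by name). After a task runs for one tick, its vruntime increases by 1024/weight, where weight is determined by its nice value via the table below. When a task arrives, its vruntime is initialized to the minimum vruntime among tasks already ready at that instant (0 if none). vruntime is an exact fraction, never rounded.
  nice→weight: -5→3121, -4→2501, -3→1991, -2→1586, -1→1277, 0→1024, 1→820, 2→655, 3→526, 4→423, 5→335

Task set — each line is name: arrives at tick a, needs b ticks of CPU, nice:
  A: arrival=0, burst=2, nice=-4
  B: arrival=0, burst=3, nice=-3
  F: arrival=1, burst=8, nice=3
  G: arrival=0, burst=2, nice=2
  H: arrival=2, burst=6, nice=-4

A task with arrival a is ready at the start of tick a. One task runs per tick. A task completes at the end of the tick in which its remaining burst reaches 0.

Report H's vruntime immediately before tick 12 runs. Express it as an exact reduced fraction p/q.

vruntime(H, start of tick 12) = 4096/2501

t=0: vr[A=0 B=0 G=0] → run A
t=1: vr[A=1024/2501 B=0 F=0 G=0] → run B
t=2: vr[A=1024/2501 B=1024/1991 F=0 G=0 H=0] → run F
t=3: vr[A=1024/2501 B=1024/1991 F=512/263 G=0 H=0] → run G
t=4: vr[A=1024/2501 B=1024/1991 F=512/263 G=1024/655 H=0] → run H
t=5: vr[A=1024/2501 B=1024/1991 F=512/263 G=1024/655 H=1024/2501] → run A
t=6: vr[B=1024/1991 F=512/263 G=1024/655 H=1024/2501] → run H
t=7: vr[B=1024/1991 F=512/263 G=1024/655 H=2048/2501] → run B
t=8: vr[B=2048/1991 F=512/263 G=1024/655 H=2048/2501] → run H
t=9: vr[B=2048/1991 F=512/263 G=1024/655 H=3072/2501] → run B
t=10: vr[F=512/263 G=1024/655 H=3072/2501] → run H
t=11: vr[F=512/263 G=1024/655 H=4096/2501] → run G
t=12: vr[F=512/263 H=4096/2501] → run H
t=13: vr[F=512/263 H=5120/2501] → run F
t=14: vr[F=1024/263 H=5120/2501] → run H
t=15: vr[F=1024/263] → run F
t=16: vr[F=1536/263] → run F
t=17: vr[F=2048/263] → run F
t=18: vr[F=2560/263] → run F
t=19: vr[F=3072/263] → run F
t=20: vr[F=3584/263] → run F
t=21: (idle)
t=22: (idle)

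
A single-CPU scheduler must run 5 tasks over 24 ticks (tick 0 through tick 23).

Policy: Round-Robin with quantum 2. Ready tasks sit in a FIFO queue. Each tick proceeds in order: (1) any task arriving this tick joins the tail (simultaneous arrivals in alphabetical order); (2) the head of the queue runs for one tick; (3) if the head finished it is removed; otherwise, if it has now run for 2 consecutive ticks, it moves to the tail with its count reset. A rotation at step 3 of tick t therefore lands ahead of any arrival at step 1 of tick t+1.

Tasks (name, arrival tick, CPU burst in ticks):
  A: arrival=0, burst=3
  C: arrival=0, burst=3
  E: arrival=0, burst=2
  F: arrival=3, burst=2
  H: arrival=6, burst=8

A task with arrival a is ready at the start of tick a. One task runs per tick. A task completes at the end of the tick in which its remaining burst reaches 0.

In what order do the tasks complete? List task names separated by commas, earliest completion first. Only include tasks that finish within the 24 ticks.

completion order = E, A, F, C, H

t=0: queue=[A,C,E] q_used=0 → run A
t=1: queue=[A,C,E] q_used=1 → run A
t=2: queue=[C,E,A] q_used=0 → run C
t=3: queue=[C,E,A,F] q_used=1 → run C
t=4: queue=[E,A,F,C] q_used=0 → run E
t=5: queue=[E,A,F,C] q_used=1 → run E
t=6: queue=[A,F,C,H] q_used=0 → run A
t=7: queue=[F,C,H] q_used=0 → run F
t=8: queue=[F,C,H] q_used=1 → run F
t=9: queue=[C,H] q_used=0 → run C
t=10: queue=[H] q_used=0 → run H
t=11: queue=[H] q_used=1 → run H
t=12: queue=[H] q_used=0 → run H
t=13: queue=[H] q_used=1 → run H
t=14: queue=[H] q_used=0 → run H
t=15: queue=[H] q_used=1 → run H
t=16: queue=[H] q_used=0 → run H
t=17: queue=[H] q_used=1 → run H
t=18: (idle)
t=19: (idle)
t=20: (idle)
t=21: (idle)
t=22: (idle)
t=23: (idle)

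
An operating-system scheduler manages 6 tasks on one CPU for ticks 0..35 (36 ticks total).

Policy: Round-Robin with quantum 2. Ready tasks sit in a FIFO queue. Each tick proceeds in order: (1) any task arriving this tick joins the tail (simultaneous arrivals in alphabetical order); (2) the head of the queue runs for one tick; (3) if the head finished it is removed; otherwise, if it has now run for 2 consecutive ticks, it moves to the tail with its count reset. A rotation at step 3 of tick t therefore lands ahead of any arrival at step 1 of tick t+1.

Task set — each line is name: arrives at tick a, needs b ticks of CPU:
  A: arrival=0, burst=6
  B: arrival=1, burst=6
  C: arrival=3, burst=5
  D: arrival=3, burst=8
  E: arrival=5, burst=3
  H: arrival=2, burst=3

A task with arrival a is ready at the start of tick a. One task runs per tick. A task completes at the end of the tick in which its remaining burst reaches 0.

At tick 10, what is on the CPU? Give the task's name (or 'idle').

t=0: queue=[A] q_used=0 → run A
t=1: queue=[A,B] q_used=1 → run A
t=2: queue=[B,A,H] q_used=0 → run B
t=3: queue=[B,A,H,C,D] q_used=1 → run B
t=4: queue=[A,H,C,D,B] q_used=0 → run A
t=5: queue=[A,H,C,D,B,E] q_used=1 → run A
t=6: queue=[H,C,D,B,E,A] q_used=0 → run H
t=7: queue=[H,C,D,B,E,A] q_used=1 → run H
t=8: queue=[C,D,B,E,A,H] q_used=0 → run C
t=9: queue=[C,D,B,E,A,H] q_used=1 → run C
t=10: queue=[D,B,E,A,H,C] q_used=0 → run D
t=11: queue=[D,B,E,A,H,C] q_used=1 → run D
t=12: queue=[B,E,A,H,C,D] q_used=0 → run B
t=13: queue=[B,E,A,H,C,D] q_used=1 → run B
t=14: queue=[E,A,H,C,D,B] q_used=0 → run E
t=15: queue=[E,A,H,C,D,B] q_used=1 → run E
t=16: queue=[A,H,C,D,B,E] q_used=0 → run A
t=17: queue=[A,H,C,D,B,E] q_used=1 → run A
t=18: queue=[H,C,D,B,E] q_used=0 → run H
t=19: queue=[C,D,B,E] q_used=0 → run C
t=20: queue=[C,D,B,E] q_used=1 → run C
t=21: queue=[D,B,E,C] q_used=0 → run D
t=22: queue=[D,B,E,C] q_used=1 → run D
t=23: queue=[B,E,C,D] q_used=0 → run B
t=24: queue=[B,E,C,D] q_used=1 → run B
t=25: queue=[E,C,D] q_used=0 → run E
t=26: queue=[C,D] q_used=0 → run C
t=27: queue=[D] q_used=0 → run D
t=28: queue=[D] q_used=1 → run D
t=29: queue=[D] q_used=0 → run D
t=30: queue=[D] q_used=1 → run D
t=31: (idle)
t=32: (idle)
t=33: (idle)
t=34: (idle)
t=35: (idle)

running at tick 10 = D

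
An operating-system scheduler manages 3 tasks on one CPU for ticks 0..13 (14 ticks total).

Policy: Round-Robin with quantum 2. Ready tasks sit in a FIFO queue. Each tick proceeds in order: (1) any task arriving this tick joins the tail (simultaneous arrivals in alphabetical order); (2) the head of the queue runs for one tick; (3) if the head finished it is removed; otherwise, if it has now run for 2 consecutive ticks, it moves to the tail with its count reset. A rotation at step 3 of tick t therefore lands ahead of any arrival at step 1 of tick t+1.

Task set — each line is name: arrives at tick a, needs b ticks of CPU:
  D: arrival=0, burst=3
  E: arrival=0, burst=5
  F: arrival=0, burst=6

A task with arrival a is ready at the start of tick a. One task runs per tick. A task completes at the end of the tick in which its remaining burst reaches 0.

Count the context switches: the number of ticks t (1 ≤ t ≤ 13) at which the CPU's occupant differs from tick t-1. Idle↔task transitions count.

context switches = 7

t=0: queue=[D,E,F] q_used=0 → run D
t=1: queue=[D,E,F] q_used=1 → run D
t=2: queue=[E,F,D] q_used=0 → run E
t=3: queue=[E,F,D] q_used=1 → run E
t=4: queue=[F,D,E] q_used=0 → run F
t=5: queue=[F,D,E] q_used=1 → run F
t=6: queue=[D,E,F] q_used=0 → run D
t=7: queue=[E,F] q_used=0 → run E
t=8: queue=[E,F] q_used=1 → run E
t=9: queue=[F,E] q_used=0 → run F
t=10: queue=[F,E] q_used=1 → run F
t=11: queue=[E,F] q_used=0 → run E
t=12: queue=[F] q_used=0 → run F
t=13: queue=[F] q_used=1 → run F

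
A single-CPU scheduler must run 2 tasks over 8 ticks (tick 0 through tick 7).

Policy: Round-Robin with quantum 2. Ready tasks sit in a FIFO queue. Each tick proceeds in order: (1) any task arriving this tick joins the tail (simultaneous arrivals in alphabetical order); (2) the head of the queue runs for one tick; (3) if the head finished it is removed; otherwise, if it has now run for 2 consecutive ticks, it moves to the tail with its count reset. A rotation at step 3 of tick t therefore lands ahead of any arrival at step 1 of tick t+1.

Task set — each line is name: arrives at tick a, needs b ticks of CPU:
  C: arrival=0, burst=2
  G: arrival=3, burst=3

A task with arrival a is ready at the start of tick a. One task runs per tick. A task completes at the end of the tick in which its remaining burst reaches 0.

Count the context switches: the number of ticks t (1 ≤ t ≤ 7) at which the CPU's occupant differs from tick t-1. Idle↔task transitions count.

t=0: queue=[C] q_used=0 → run C
t=1: queue=[C] q_used=1 → run C
t=2: (idle)
t=3: queue=[G] q_used=0 → run G
t=4: queue=[G] q_used=1 → run G
t=5: queue=[G] q_used=0 → run G
t=6: (idle)
t=7: (idle)

context switches = 3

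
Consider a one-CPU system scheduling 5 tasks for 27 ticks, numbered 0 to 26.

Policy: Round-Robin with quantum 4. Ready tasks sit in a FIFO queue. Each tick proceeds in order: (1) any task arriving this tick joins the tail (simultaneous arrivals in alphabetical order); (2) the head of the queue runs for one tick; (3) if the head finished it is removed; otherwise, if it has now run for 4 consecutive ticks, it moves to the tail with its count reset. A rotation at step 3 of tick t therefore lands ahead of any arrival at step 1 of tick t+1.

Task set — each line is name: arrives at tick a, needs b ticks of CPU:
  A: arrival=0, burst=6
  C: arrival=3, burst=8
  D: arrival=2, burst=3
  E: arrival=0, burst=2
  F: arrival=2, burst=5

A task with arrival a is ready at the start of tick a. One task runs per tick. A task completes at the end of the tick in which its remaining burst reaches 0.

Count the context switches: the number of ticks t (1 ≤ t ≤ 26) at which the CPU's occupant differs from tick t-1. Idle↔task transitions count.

context switches = 8

t=0: queue=[A,E] q_used=0 → run A
t=1: queue=[A,E] q_used=1 → run A
t=2: queue=[A,E,D,F] q_used=2 → run A
t=3: queue=[A,E,D,F,C] q_used=3 → run A
t=4: queue=[E,D,F,C,A] q_used=0 → run E
t=5: queue=[E,D,F,C,A] q_used=1 → run E
t=6: queue=[D,F,C,A] q_used=0 → run D
t=7: queue=[D,F,C,A] q_used=1 → run D
t=8: queue=[D,F,C,A] q_used=2 → run D
t=9: queue=[F,C,A] q_used=0 → run F
t=10: queue=[F,C,A] q_used=1 → run F
t=11: queue=[F,C,A] q_used=2 → run F
t=12: queue=[F,C,A] q_used=3 → run F
t=13: queue=[C,A,F] q_used=0 → run C
t=14: queue=[C,A,F] q_used=1 → run C
t=15: queue=[C,A,F] q_used=2 → run C
t=16: queue=[C,A,F] q_used=3 → run C
t=17: queue=[A,F,C] q_used=0 → run A
t=18: queue=[A,F,C] q_used=1 → run A
t=19: queue=[F,C] q_used=0 → run F
t=20: queue=[C] q_used=0 → run C
t=21: queue=[C] q_used=1 → run C
t=22: queue=[C] q_used=2 → run C
t=23: queue=[C] q_used=3 → run C
t=24: (idle)
t=25: (idle)
t=26: (idle)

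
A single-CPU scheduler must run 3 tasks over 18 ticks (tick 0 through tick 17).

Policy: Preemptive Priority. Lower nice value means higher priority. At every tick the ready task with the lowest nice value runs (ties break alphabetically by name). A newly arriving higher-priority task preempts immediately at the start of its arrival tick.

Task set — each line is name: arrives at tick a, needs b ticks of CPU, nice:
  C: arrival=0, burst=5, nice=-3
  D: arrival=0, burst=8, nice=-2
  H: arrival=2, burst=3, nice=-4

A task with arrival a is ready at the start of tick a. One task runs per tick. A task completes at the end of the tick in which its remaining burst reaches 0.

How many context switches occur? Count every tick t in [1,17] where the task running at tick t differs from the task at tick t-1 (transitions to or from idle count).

context switches = 4

t=0: ready={C,D} → run C
t=1: ready={C,D} → run C
t=2: ready={C,D,H} → run H
t=3: ready={C,D,H} → run H
t=4: ready={C,D,H} → run H
t=5: ready={C,D} → run C
t=6: ready={C,D} → run C
t=7: ready={C,D} → run C
t=8: ready={D} → run D
t=9: ready={D} → run D
t=10: ready={D} → run D
t=11: ready={D} → run D
t=12: ready={D} → run D
t=13: ready={D} → run D
t=14: ready={D} → run D
t=15: ready={D} → run D
t=16: (idle)
t=17: (idle)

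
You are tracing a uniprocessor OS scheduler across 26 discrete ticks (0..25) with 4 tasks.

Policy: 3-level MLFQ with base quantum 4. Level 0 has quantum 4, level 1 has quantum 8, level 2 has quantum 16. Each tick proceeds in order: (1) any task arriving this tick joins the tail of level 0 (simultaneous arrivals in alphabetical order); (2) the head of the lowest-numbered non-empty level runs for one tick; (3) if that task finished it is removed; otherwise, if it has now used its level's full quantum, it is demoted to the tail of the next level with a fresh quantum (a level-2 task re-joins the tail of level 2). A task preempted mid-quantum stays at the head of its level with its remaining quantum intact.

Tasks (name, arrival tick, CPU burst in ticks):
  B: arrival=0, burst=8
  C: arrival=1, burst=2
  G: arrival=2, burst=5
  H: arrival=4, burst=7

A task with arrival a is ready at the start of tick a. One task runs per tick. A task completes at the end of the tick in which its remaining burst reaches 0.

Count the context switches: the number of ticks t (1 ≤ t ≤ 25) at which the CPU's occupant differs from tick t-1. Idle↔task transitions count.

t=0: L0/L1/L2 = B/-/- → run B
t=1: L0/L1/L2 = BC/-/- → run B
t=2: L0/L1/L2 = BCG/-/- → run B
t=3: L0/L1/L2 = BCG/-/- → run B
t=4: L0/L1/L2 = CGH/B/- → run C
t=5: L0/L1/L2 = CGH/B/- → run C
t=6: L0/L1/L2 = GH/B/- → run G
t=7: L0/L1/L2 = GH/B/- → run G
t=8: L0/L1/L2 = GH/B/- → run G
t=9: L0/L1/L2 = GH/B/- → run G
t=10: L0/L1/L2 = H/BG/- → run H
t=11: L0/L1/L2 = H/BG/- → run H
t=12: L0/L1/L2 = H/BG/- → run H
t=13: L0/L1/L2 = H/BG/- → run H
t=14: L0/L1/L2 = -/BGH/- → run B
t=15: L0/L1/L2 = -/BGH/- → run B
t=16: L0/L1/L2 = -/BGH/- → run B
t=17: L0/L1/L2 = -/BGH/- → run B
t=18: L0/L1/L2 = -/GH/- → run G
t=19: L0/L1/L2 = -/H/- → run H
t=20: L0/L1/L2 = -/H/- → run H
t=21: L0/L1/L2 = -/H/- → run H
t=22: (idle)
t=23: (idle)
t=24: (idle)
t=25: (idle)

context switches = 7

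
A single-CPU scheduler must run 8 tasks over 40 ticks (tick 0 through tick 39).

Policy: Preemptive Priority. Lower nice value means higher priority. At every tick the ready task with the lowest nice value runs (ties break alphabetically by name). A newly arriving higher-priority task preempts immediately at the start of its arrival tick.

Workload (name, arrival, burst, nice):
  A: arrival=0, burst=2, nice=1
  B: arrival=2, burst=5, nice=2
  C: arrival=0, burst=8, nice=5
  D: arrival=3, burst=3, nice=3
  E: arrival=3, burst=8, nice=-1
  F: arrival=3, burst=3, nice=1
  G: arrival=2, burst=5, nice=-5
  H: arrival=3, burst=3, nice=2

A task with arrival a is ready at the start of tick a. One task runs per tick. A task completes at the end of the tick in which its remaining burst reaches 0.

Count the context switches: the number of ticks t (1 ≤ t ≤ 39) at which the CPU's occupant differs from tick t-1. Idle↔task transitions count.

t=0: ready={A,C} → run A
t=1: ready={A,C} → run A
t=2: ready={B,C,G} → run G
t=3: ready={B,C,D,E,F,G,H} → run G
t=4: ready={B,C,D,E,F,G,H} → run G
t=5: ready={B,C,D,E,F,G,H} → run G
t=6: ready={B,C,D,E,F,G,H} → run G
t=7: ready={B,C,D,E,F,H} → run E
t=8: ready={B,C,D,E,F,H} → run E
t=9: ready={B,C,D,E,F,H} → run E
t=10: ready={B,C,D,E,F,H} → run E
t=11: ready={B,C,D,E,F,H} → run E
t=12: ready={B,C,D,E,F,H} → run E
t=13: ready={B,C,D,E,F,H} → run E
t=14: ready={B,C,D,E,F,H} → run E
t=15: ready={B,C,D,F,H} → run F
t=16: ready={B,C,D,F,H} → run F
t=17: ready={B,C,D,F,H} → run F
t=18: ready={B,C,D,H} → run B
t=19: ready={B,C,D,H} → run B
t=20: ready={B,C,D,H} → run B
t=21: ready={B,C,D,H} → run B
t=22: ready={B,C,D,H} → run B
t=23: ready={C,D,H} → run H
t=24: ready={C,D,H} → run H
t=25: ready={C,D,H} → run H
t=26: ready={C,D} → run D
t=27: ready={C,D} → run D
t=28: ready={C,D} → run D
t=29: ready={C} → run C
t=30: ready={C} → run C
t=31: ready={C} → run C
t=32: ready={C} → run C
t=33: ready={C} → run C
t=34: ready={C} → run C
t=35: ready={C} → run C
t=36: ready={C} → run C
t=37: (idle)
t=38: (idle)
t=39: (idle)

context switches = 8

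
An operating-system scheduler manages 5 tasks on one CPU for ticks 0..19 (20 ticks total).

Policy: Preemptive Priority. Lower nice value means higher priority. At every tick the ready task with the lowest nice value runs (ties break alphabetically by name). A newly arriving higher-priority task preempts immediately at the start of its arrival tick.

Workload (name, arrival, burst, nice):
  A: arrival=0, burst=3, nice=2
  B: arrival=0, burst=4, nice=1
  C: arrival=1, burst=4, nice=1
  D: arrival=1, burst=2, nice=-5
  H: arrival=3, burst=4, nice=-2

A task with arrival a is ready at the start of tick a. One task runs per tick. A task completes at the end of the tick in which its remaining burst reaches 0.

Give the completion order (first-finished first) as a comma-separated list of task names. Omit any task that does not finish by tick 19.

t=0: ready={A,B} → run B
t=1: ready={A,B,C,D} → run D
t=2: ready={A,B,C,D} → run D
t=3: ready={A,B,C,H} → run H
t=4: ready={A,B,C,H} → run H
t=5: ready={A,B,C,H} → run H
t=6: ready={A,B,C,H} → run H
t=7: ready={A,B,C} → run B
t=8: ready={A,B,C} → run B
t=9: ready={A,B,C} → run B
t=10: ready={A,C} → run C
t=11: ready={A,C} → run C
t=12: ready={A,C} → run C
t=13: ready={A,C} → run C
t=14: ready={A} → run A
t=15: ready={A} → run A
t=16: ready={A} → run A
t=17: (idle)
t=18: (idle)
t=19: (idle)

completion order = D, H, B, C, A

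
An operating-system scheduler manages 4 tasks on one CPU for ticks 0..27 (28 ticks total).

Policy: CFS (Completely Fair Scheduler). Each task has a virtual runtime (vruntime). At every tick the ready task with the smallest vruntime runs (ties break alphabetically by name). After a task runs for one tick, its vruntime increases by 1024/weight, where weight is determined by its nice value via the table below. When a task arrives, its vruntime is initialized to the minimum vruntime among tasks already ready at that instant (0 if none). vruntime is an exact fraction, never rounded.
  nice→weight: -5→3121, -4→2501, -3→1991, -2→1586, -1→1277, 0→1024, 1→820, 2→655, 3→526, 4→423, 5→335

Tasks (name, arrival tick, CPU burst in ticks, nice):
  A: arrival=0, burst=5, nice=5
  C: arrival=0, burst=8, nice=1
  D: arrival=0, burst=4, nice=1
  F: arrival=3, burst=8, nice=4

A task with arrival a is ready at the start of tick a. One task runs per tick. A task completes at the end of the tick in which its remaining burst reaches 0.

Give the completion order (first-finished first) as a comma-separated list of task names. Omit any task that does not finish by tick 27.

t=0: vr[A=0 C=0 D=0] → run A
t=1: vr[A=1024/335 C=0 D=0] → run C
t=2: vr[A=1024/335 C=256/205 D=0] → run D
t=3: vr[A=1024/335 C=256/205 D=256/205 F=256/205] → run C
t=4: vr[A=1024/335 C=512/205 D=256/205 F=256/205] → run D
t=5: vr[A=1024/335 C=512/205 D=512/205 F=256/205] → run F
t=6: vr[A=1024/335 C=512/205 D=512/205 F=318208/86715] → run C
t=7: vr[A=1024/335 C=768/205 D=512/205 F=318208/86715] → run D
t=8: vr[A=1024/335 C=768/205 D=768/205 F=318208/86715] → run A
t=9: vr[A=2048/335 C=768/205 D=768/205 F=318208/86715] → run F
t=10: vr[A=2048/335 C=768/205 D=768/205 F=528128/86715] → run C
t=11: vr[A=2048/335 C=1024/205 D=768/205 F=528128/86715] → run D
t=12: vr[A=2048/335 C=1024/205 F=528128/86715] → run C
t=13: vr[A=2048/335 C=256/41 F=528128/86715] → run F
t=14: vr[A=2048/335 C=256/41 F=246016/28905] → run A
t=15: vr[A=3072/335 C=256/41 F=246016/28905] → run C
t=16: vr[A=3072/335 C=1536/205 F=246016/28905] → run C
t=17: vr[A=3072/335 C=1792/205 F=246016/28905] → run F
t=18: vr[A=3072/335 C=1792/205 F=947968/86715] → run C
t=19: vr[A=3072/335 F=947968/86715] → run A
t=20: vr[A=4096/335 F=947968/86715] → run F
t=21: vr[A=4096/335 F=1157888/86715] → run A
t=22: vr[F=1157888/86715] → run F
t=23: vr[F=455936/28905] → run F
t=24: vr[F=1577728/86715] → run F
t=25: (idle)
t=26: (idle)
t=27: (idle)

completion order = D, C, A, F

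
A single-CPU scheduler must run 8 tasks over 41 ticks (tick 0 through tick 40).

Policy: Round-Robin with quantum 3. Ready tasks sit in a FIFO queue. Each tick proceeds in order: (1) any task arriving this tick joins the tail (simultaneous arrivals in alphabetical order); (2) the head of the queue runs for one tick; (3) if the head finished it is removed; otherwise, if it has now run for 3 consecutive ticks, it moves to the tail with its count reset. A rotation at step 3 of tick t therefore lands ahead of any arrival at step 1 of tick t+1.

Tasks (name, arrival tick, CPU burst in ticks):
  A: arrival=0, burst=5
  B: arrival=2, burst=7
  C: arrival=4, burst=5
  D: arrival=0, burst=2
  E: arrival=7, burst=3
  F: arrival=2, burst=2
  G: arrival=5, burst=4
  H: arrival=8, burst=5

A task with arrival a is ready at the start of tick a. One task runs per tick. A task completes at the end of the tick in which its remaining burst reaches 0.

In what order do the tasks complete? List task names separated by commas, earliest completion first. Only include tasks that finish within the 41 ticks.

completion order = D, F, A, E, C, G, B, H

t=0: queue=[A,D] q_used=0 → run A
t=1: queue=[A,D] q_used=1 → run A
t=2: queue=[A,D,B,F] q_used=2 → run A
t=3: queue=[D,B,F,A] q_used=0 → run D
t=4: queue=[D,B,F,A,C] q_used=1 → run D
t=5: queue=[B,F,A,C,G] q_used=0 → run B
t=6: queue=[B,F,A,C,G] q_used=1 → run B
t=7: queue=[B,F,A,C,G,E] q_used=2 → run B
t=8: queue=[F,A,C,G,E,B,H] q_used=0 → run F
t=9: queue=[F,A,C,G,E,B,H] q_used=1 → run F
t=10: queue=[A,C,G,E,B,H] q_used=0 → run A
t=11: queue=[A,C,G,E,B,H] q_used=1 → run A
t=12: queue=[C,G,E,B,H] q_used=0 → run C
t=13: queue=[C,G,E,B,H] q_used=1 → run C
t=14: queue=[C,G,E,B,H] q_used=2 → run C
t=15: queue=[G,E,B,H,C] q_used=0 → run G
t=16: queue=[G,E,B,H,C] q_used=1 → run G
t=17: queue=[G,E,B,H,C] q_used=2 → run G
t=18: queue=[E,B,H,C,G] q_used=0 → run E
t=19: queue=[E,B,H,C,G] q_used=1 → run E
t=20: queue=[E,B,H,C,G] q_used=2 → run E
t=21: queue=[B,H,C,G] q_used=0 → run B
t=22: queue=[B,H,C,G] q_used=1 → run B
t=23: queue=[B,H,C,G] q_used=2 → run B
t=24: queue=[H,C,G,B] q_used=0 → run H
t=25: queue=[H,C,G,B] q_used=1 → run H
t=26: queue=[H,C,G,B] q_used=2 → run H
t=27: queue=[C,G,B,H] q_used=0 → run C
t=28: queue=[C,G,B,H] q_used=1 → run C
t=29: queue=[G,B,H] q_used=0 → run G
t=30: queue=[B,H] q_used=0 → run B
t=31: queue=[H] q_used=0 → run H
t=32: queue=[H] q_used=1 → run H
t=33: (idle)
t=34: (idle)
t=35: (idle)
t=36: (idle)
t=37: (idle)
t=38: (idle)
t=39: (idle)
t=40: (idle)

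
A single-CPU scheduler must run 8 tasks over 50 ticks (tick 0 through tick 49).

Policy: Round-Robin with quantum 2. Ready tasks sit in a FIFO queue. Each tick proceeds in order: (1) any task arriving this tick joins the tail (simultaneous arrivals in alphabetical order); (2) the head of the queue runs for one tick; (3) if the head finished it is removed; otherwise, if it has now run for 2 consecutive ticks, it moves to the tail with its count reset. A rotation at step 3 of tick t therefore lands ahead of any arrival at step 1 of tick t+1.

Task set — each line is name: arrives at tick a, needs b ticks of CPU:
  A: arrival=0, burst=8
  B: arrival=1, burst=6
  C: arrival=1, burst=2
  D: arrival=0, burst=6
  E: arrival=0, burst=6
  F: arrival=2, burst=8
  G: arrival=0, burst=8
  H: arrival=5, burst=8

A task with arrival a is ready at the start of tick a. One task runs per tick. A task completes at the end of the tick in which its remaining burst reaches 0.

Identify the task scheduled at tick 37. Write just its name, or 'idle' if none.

running at tick 37 = G

t=0: queue=[A,D,E,G] q_used=0 → run A
t=1: queue=[A,D,E,G,B,C] q_used=1 → run A
t=2: queue=[D,E,G,B,C,A,F] q_used=0 → run D
t=3: queue=[D,E,G,B,C,A,F] q_used=1 → run D
t=4: queue=[E,G,B,C,A,F,D] q_used=0 → run E
t=5: queue=[E,G,B,C,A,F,D,H] q_used=1 → run E
t=6: queue=[G,B,C,A,F,D,H,E] q_used=0 → run G
t=7: queue=[G,B,C,A,F,D,H,E] q_used=1 → run G
t=8: queue=[B,C,A,F,D,H,E,G] q_used=0 → run B
t=9: queue=[B,C,A,F,D,H,E,G] q_used=1 → run B
t=10: queue=[C,A,F,D,H,E,G,B] q_used=0 → run C
t=11: queue=[C,A,F,D,H,E,G,B] q_used=1 → run C
t=12: queue=[A,F,D,H,E,G,B] q_used=0 → run A
t=13: queue=[A,F,D,H,E,G,B] q_used=1 → run A
t=14: queue=[F,D,H,E,G,B,A] q_used=0 → run F
t=15: queue=[F,D,H,E,G,B,A] q_used=1 → run F
t=16: queue=[D,H,E,G,B,A,F] q_used=0 → run D
t=17: queue=[D,H,E,G,B,A,F] q_used=1 → run D
t=18: queue=[H,E,G,B,A,F,D] q_used=0 → run H
t=19: queue=[H,E,G,B,A,F,D] q_used=1 → run H
t=20: queue=[E,G,B,A,F,D,H] q_used=0 → run E
t=21: queue=[E,G,B,A,F,D,H] q_used=1 → run E
t=22: queue=[G,B,A,F,D,H,E] q_used=0 → run G
t=23: queue=[G,B,A,F,D,H,E] q_used=1 → run G
t=24: queue=[B,A,F,D,H,E,G] q_used=0 → run B
t=25: queue=[B,A,F,D,H,E,G] q_used=1 → run B
t=26: queue=[A,F,D,H,E,G,B] q_used=0 → run A
t=27: queue=[A,F,D,H,E,G,B] q_used=1 → run A
t=28: queue=[F,D,H,E,G,B,A] q_used=0 → run F
t=29: queue=[F,D,H,E,G,B,A] q_used=1 → run F
t=30: queue=[D,H,E,G,B,A,F] q_used=0 → run D
t=31: queue=[D,H,E,G,B,A,F] q_used=1 → run D
t=32: queue=[H,E,G,B,A,F] q_used=0 → run H
t=33: queue=[H,E,G,B,A,F] q_used=1 → run H
t=34: queue=[E,G,B,A,F,H] q_used=0 → run E
t=35: queue=[E,G,B,A,F,H] q_used=1 → run E
t=36: queue=[G,B,A,F,H] q_used=0 → run G
t=37: queue=[G,B,A,F,H] q_used=1 → run G
t=38: queue=[B,A,F,H,G] q_used=0 → run B
t=39: queue=[B,A,F,H,G] q_used=1 → run B
t=40: queue=[A,F,H,G] q_used=0 → run A
t=41: queue=[A,F,H,G] q_used=1 → run A
t=42: queue=[F,H,G] q_used=0 → run F
t=43: queue=[F,H,G] q_used=1 → run F
t=44: queue=[H,G,F] q_used=0 → run H
t=45: queue=[H,G,F] q_used=1 → run H
t=46: queue=[G,F,H] q_used=0 → run G
t=47: queue=[G,F,H] q_used=1 → run G
t=48: queue=[F,H] q_used=0 → run F
t=49: queue=[F,H] q_used=1 → run F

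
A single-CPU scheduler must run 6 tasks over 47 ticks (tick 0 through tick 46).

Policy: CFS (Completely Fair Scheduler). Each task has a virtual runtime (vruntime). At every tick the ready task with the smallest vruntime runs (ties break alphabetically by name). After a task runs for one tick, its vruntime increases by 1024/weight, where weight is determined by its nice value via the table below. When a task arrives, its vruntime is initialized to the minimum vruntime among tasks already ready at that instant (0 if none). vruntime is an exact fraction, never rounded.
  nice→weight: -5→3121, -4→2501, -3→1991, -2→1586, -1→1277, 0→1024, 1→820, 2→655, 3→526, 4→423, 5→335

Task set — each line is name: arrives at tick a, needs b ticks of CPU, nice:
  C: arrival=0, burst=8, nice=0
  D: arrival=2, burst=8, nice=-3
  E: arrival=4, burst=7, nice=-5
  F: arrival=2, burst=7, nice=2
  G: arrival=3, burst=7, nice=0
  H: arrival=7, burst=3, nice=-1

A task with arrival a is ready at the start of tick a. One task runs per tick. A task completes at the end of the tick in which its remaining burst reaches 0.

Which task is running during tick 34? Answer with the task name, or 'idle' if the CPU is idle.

t=0: vr[C=0] → run C
t=1: vr[C=1] → run C
t=2: vr[C=2 D=2 F=2] → run C
t=3: vr[C=3 D=2 F=2 G=2] → run D
t=4: vr[C=3 D=5006/1991 E=2 F=2 G=2] → run E
t=5: vr[C=3 D=5006/1991 E=7266/3121 F=2 G=2] → run F
t=6: vr[C=3 D=5006/1991 E=7266/3121 F=2334/655 G=2] → run G
t=7: vr[C=3 D=5006/1991 E=7266/3121 F=2334/655 G=3 H=7266/3121] → run E
t=8: vr[C=3 D=5006/1991 E=8290/3121 F=2334/655 G=3 H=7266/3121] → run H
t=9: vr[C=3 D=5006/1991 E=8290/3121 F=2334/655 G=3 H=12474586/3985517] → run D
t=10: vr[C=3 D=6030/1991 E=8290/3121 F=2334/655 G=3 H=12474586/3985517] → run E
t=11: vr[C=3 D=6030/1991 E=9314/3121 F=2334/655 G=3 H=12474586/3985517] → run E
t=12: vr[C=3 D=6030/1991 E=10338/3121 F=2334/655 G=3 H=12474586/3985517] → run C
t=13: vr[C=4 D=6030/1991 E=10338/3121 F=2334/655 G=3 H=12474586/3985517] → run G
t=14: vr[C=4 D=6030/1991 E=10338/3121 F=2334/655 G=4 H=12474586/3985517] → run D
t=15: vr[C=4 D=7054/1991 E=10338/3121 F=2334/655 G=4 H=12474586/3985517] → run H
t=16: vr[C=4 D=7054/1991 E=10338/3121 F=2334/655 G=4 H=15670490/3985517] → run E
t=17: vr[C=4 D=7054/1991 E=11362/3121 F=2334/655 G=4 H=15670490/3985517] → run D
t=18: vr[C=4 D=8078/1991 E=11362/3121 F=2334/655 G=4 H=15670490/3985517] → run F
t=19: vr[C=4 D=8078/1991 E=11362/3121 F=3358/655 G=4 H=15670490/3985517] → run E
t=20: vr[C=4 D=8078/1991 E=12386/3121 F=3358/655 G=4 H=15670490/3985517] → run H
t=21: vr[C=4 D=8078/1991 E=12386/3121 F=3358/655 G=4] → run E
t=22: vr[C=4 D=8078/1991 F=3358/655 G=4] → run C
t=23: vr[C=5 D=8078/1991 F=3358/655 G=4] → run G
t=24: vr[C=5 D=8078/1991 F=3358/655 G=5] → run D
t=25: vr[C=5 D=9102/1991 F=3358/655 G=5] → run D
t=26: vr[C=5 D=10126/1991 F=3358/655 G=5] → run C
t=27: vr[C=6 D=10126/1991 F=3358/655 G=5] → run G
t=28: vr[C=6 D=10126/1991 F=3358/655 G=6] → run D
t=29: vr[C=6 D=11150/1991 F=3358/655 G=6] → run F
t=30: vr[C=6 D=11150/1991 F=4382/655 G=6] → run D
t=31: vr[C=6 F=4382/655 G=6] → run C
t=32: vr[C=7 F=4382/655 G=6] → run G
t=33: vr[C=7 F=4382/655 G=7] → run F
t=34: vr[C=7 F=5406/655 G=7] → run C
t=35: vr[F=5406/655 G=7] → run G
t=36: vr[F=5406/655 G=8] → run G
t=37: vr[F=5406/655] → run F
t=38: vr[F=1286/131] → run F
t=39: vr[F=7454/655] → run F
t=40: (idle)
t=41: (idle)
t=42: (idle)
t=43: (idle)
t=44: (idle)
t=45: (idle)
t=46: (idle)

running at tick 34 = C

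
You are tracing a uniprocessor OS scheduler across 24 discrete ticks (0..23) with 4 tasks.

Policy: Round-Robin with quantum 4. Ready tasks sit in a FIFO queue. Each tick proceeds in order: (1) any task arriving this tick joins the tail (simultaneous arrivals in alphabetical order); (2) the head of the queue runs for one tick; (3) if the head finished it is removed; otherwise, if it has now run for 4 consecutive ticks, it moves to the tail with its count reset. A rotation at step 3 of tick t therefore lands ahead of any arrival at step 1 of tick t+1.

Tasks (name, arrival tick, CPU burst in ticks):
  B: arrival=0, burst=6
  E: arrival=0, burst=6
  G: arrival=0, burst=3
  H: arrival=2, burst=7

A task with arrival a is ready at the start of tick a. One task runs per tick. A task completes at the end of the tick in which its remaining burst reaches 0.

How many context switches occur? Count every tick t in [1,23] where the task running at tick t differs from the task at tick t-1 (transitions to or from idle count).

t=0: queue=[B,E,G] q_used=0 → run B
t=1: queue=[B,E,G] q_used=1 → run B
t=2: queue=[B,E,G,H] q_used=2 → run B
t=3: queue=[B,E,G,H] q_used=3 → run B
t=4: queue=[E,G,H,B] q_used=0 → run E
t=5: queue=[E,G,H,B] q_used=1 → run E
t=6: queue=[E,G,H,B] q_used=2 → run E
t=7: queue=[E,G,H,B] q_used=3 → run E
t=8: queue=[G,H,B,E] q_used=0 → run G
t=9: queue=[G,H,B,E] q_used=1 → run G
t=10: queue=[G,H,B,E] q_used=2 → run G
t=11: queue=[H,B,E] q_used=0 → run H
t=12: queue=[H,B,E] q_used=1 → run H
t=13: queue=[H,B,E] q_used=2 → run H
t=14: queue=[H,B,E] q_used=3 → run H
t=15: queue=[B,E,H] q_used=0 → run B
t=16: queue=[B,E,H] q_used=1 → run B
t=17: queue=[E,H] q_used=0 → run E
t=18: queue=[E,H] q_used=1 → run E
t=19: queue=[H] q_used=0 → run H
t=20: queue=[H] q_used=1 → run H
t=21: queue=[H] q_used=2 → run H
t=22: (idle)
t=23: (idle)

context switches = 7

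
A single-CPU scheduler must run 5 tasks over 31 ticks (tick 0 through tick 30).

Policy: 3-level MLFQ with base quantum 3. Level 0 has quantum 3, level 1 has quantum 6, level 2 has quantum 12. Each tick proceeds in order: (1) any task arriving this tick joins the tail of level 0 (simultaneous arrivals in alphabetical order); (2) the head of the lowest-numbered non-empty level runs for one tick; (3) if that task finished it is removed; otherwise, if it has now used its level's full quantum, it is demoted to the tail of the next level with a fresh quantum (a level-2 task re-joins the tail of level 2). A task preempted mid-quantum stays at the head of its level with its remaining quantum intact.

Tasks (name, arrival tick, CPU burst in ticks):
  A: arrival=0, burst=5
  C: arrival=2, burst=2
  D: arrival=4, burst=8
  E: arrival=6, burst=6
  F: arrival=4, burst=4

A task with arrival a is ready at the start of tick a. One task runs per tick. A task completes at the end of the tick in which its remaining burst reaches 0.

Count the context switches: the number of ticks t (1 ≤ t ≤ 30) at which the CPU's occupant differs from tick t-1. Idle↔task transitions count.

t=0: L0/L1/L2 = A/-/- → run A
t=1: L0/L1/L2 = A/-/- → run A
t=2: L0/L1/L2 = AC/-/- → run A
t=3: L0/L1/L2 = C/A/- → run C
t=4: L0/L1/L2 = CDF/A/- → run C
t=5: L0/L1/L2 = DF/A/- → run D
t=6: L0/L1/L2 = DFE/A/- → run D
t=7: L0/L1/L2 = DFE/A/- → run D
t=8: L0/L1/L2 = FE/AD/- → run F
t=9: L0/L1/L2 = FE/AD/- → run F
t=10: L0/L1/L2 = FE/AD/- → run F
t=11: L0/L1/L2 = E/ADF/- → run E
t=12: L0/L1/L2 = E/ADF/- → run E
t=13: L0/L1/L2 = E/ADF/- → run E
t=14: L0/L1/L2 = -/ADFE/- → run A
t=15: L0/L1/L2 = -/ADFE/- → run A
t=16: L0/L1/L2 = -/DFE/- → run D
t=17: L0/L1/L2 = -/DFE/- → run D
t=18: L0/L1/L2 = -/DFE/- → run D
t=19: L0/L1/L2 = -/DFE/- → run D
t=20: L0/L1/L2 = -/DFE/- → run D
t=21: L0/L1/L2 = -/FE/- → run F
t=22: L0/L1/L2 = -/E/- → run E
t=23: L0/L1/L2 = -/E/- → run E
t=24: L0/L1/L2 = -/E/- → run E
t=25: (idle)
t=26: (idle)
t=27: (idle)
t=28: (idle)
t=29: (idle)
t=30: (idle)

context switches = 9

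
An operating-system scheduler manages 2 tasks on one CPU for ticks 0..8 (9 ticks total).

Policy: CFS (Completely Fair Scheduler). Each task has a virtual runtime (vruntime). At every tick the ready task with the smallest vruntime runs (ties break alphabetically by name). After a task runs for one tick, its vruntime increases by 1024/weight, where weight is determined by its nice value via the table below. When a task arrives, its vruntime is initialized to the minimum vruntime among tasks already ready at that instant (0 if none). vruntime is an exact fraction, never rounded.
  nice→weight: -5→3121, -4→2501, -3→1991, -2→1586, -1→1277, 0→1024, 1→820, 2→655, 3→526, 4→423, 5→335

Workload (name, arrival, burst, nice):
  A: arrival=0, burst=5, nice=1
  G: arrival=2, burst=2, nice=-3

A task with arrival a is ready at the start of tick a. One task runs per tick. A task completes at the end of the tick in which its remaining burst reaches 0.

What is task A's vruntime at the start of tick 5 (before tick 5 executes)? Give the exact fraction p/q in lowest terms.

vruntime(A, start of tick 5) = 768/205

t=0: vr[A=0] → run A
t=1: vr[A=256/205] → run A
t=2: vr[A=512/205 G=512/205] → run A
t=3: vr[A=768/205 G=512/205] → run G
t=4: vr[A=768/205 G=1229312/408155] → run G
t=5: vr[A=768/205] → run A
t=6: vr[A=1024/205] → run A
t=7: (idle)
t=8: (idle)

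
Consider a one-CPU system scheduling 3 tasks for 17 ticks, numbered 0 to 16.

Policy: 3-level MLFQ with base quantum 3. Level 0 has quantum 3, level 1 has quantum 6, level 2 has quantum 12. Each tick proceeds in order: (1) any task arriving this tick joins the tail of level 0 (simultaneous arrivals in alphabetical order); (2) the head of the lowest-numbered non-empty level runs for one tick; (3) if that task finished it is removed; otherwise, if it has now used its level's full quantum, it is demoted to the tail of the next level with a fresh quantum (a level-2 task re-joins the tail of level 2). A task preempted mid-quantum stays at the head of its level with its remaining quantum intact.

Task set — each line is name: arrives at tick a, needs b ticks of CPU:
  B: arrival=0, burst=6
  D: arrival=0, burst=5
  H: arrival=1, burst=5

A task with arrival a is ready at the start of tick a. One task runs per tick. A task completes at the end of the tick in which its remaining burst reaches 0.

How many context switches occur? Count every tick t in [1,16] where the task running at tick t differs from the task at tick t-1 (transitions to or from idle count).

t=0: L0/L1/L2 = BD/-/- → run B
t=1: L0/L1/L2 = BDH/-/- → run B
t=2: L0/L1/L2 = BDH/-/- → run B
t=3: L0/L1/L2 = DH/B/- → run D
t=4: L0/L1/L2 = DH/B/- → run D
t=5: L0/L1/L2 = DH/B/- → run D
t=6: L0/L1/L2 = H/BD/- → run H
t=7: L0/L1/L2 = H/BD/- → run H
t=8: L0/L1/L2 = H/BD/- → run H
t=9: L0/L1/L2 = -/BDH/- → run B
t=10: L0/L1/L2 = -/BDH/- → run B
t=11: L0/L1/L2 = -/BDH/- → run B
t=12: L0/L1/L2 = -/DH/- → run D
t=13: L0/L1/L2 = -/DH/- → run D
t=14: L0/L1/L2 = -/H/- → run H
t=15: L0/L1/L2 = -/H/- → run H
t=16: (idle)

context switches = 6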